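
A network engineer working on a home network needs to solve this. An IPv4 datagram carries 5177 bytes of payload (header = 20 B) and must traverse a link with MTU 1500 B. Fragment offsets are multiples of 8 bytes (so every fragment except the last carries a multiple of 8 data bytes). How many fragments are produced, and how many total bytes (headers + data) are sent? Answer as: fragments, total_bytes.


Max data per non-final fragment = floor((MTU - header)/8)*8 = floor((1500 - 20)/8)*8 = floor(1480/8)*8 = 1480 B
Final fragment needs no 8-byte alignment: it can carry up to MTU - header = 1480 B
Non-final fragments needed = ceil((payload - 1480) / 1480) = ceil(3697/1480) = ceil(2.4980) = 3
Number of fragments = 3 + 1 = 4
Fragment sizes (data): 3 * 1480 B + 737 B (last, 737 <= 1480 OK)
Total bytes sent = payload + n_frags * header = 5177 + 4*20 = 5177 + 80 = 5257 B

4, 5257


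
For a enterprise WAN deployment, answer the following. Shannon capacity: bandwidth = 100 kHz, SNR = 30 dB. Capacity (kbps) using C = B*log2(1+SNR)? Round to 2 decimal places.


Given: B = 100 kHz, SNR = 30 dB
SNR linear = 10^(30/10) = 1000
1 + SNR = 1001
log2(1001) = 9.9672262588
C = 100 * 1000 * 9.9672262588 = 996722.6259 bps
C = 996.722626 kbps -> 996.72 kbps (2 dp)

996.72


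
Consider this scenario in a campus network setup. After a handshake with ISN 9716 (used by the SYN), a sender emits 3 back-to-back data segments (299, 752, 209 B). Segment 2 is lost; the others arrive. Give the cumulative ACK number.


SYN uses sequence number 9716; first data byte = ISN + 1 = 9717.
Segment 1: SEQ = 9717, len = 299 B, covers [9717, 10015]
Segment 2: SEQ = 10016, len = 752 B, covers [10016, 10767] [LOST]
Segment 3: SEQ = 10768, len = 209 B, covers [10768, 10976]
In-order data received: bytes [9717, 10015] (segments 1..1).
Segment 2 missing -> gap begins at byte 10016; later segments buffered out of order.
Cumulative ACK = next expected in-order byte = 9717 + 299 = 10016

10016


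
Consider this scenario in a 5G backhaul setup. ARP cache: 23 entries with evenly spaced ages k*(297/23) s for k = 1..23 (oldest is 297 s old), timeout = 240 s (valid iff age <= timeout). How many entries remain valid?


Ages are k * 297/23 s for k = 1..23 (spacing = 12.9130 s).
Entry k is valid iff k * 297/23 <= 240 iff k <= 23 * 240 / 297 = 18.5859
n_valid = floor(18.5859) = 18
(n_stale = 23 - 18 = 5)

18


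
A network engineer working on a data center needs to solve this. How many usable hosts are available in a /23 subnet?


Given: subnet mask /23
Host bits = 32 - 23 = 9
Total addresses = 2^9 = 512
Usable hosts = 512 - 2 (network + broadcast) = 510

510


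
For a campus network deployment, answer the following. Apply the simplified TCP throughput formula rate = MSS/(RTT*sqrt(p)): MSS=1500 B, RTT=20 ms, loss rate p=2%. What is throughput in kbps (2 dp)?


Given: MSS = 1500 bytes, RTT = 20 ms, loss = 2%
RTT in seconds = 20 / 1000 = 0.02
Loss rate = 2% = 0.02
sqrt(loss) = sqrt(0.02) = 0.141421356237
Throughput (bytes/s) = 1500 / (0.02 * 0.141421356237) = 530330.0859
Throughput (kbps) = 530330.0859 * 8 / 1000 = 4242.640687 -> 4242.64 kbps (2 dp)

4242.64


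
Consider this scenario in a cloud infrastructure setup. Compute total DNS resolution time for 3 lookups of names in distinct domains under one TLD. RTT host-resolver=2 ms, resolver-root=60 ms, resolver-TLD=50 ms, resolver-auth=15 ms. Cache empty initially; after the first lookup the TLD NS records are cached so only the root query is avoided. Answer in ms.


Lookup 1 (cold cache): local + root + TLD + auth = 2 + 60 + 50 + 15 = 127 ms
Lookups 2..3 (TLD NS cached -> skip root; new domain -> still ask TLD and auth): local + TLD + auth = 2 + 50 + 15 = 67 ms each
Remaining 2 lookups: 2 * 67 = 134 ms
Total = 127 + 134 = 261 ms

261


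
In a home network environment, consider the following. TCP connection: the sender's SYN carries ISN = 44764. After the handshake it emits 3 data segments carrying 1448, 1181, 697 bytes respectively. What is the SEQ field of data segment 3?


The SYN occupies sequence number ISN = 44764, so the first data byte is ISN + 1 = 44765.
SEQ of data segment i = (ISN + 1) + sum of payload sizes of segments 1..i-1.
Segment 1: SEQ = 44765, payload = 1448 bytes
Segment 2: SEQ = 46213, payload = 1181 bytes
Segment 3: SEQ = 47394, payload = 697 bytes
SEQ of segment 3 = 44765 + 1448 + 1181 = 47394

47394


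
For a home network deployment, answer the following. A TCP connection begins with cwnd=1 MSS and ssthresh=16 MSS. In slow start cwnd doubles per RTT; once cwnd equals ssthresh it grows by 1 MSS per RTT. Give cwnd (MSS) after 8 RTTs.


RTT 0: cwnd = 1 MSS (initial)
RTT 1: cwnd = 2 MSS (slow start, doubled)
RTT 2: cwnd = 4 MSS (slow start, doubled)
RTT 3: cwnd = 8 MSS (slow start, doubled)
RTT 4: cwnd = 16 MSS (slow start, doubled)
RTT 5: cwnd = 17 MSS (congestion avoidance, +1)
RTT 6: cwnd = 18 MSS (congestion avoidance, +1)
RTT 7: cwnd = 19 MSS (congestion avoidance, +1)
RTT 8: cwnd = 20 MSS (congestion avoidance, +1)

20


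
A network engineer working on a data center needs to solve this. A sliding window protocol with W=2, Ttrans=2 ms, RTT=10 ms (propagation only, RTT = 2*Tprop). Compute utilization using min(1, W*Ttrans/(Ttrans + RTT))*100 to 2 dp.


Given: W = 2, Ttrans = 2 ms, RTT = 10 ms (= 2 * Tprop, Tprop = 5 ms)
Cycle time = Ttrans + RTT = 2 + 10 = 12 ms (first packet sent until its ACK returns)
W * Ttrans = 2 * 2 = 4 ms of sending per cycle
W * Ttrans / (Ttrans + RTT) = 4 / 12 = 0.333333
U = min(1, 0.333333) = 0.333333
U% = 33.33%

33.33


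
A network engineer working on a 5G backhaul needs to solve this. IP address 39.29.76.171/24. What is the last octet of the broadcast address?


Given: IP = 39.29.76.171, prefix = /24
Host bits = 32 - 24 = 8
Network last octet = 171 AND mask = 0
Host part size = 2^8 - 1 = 255
Broadcast last octet = 0 OR 255 = 255

255


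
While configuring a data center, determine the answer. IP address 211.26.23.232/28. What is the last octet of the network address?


Given: IP = 211.26.23.232, prefix = /28
Subnet mask = 255.255.255.240
Last octet of IP: 232
Last octet of mask: 240
Network last octet = 232 AND 240 = 224

224


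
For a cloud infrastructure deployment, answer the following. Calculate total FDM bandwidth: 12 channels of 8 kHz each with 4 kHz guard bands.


Given: 12 channels, 8 kHz each, guard = 4 kHz
Channel bandwidth = 12 * 8 = 96 kHz
Guard bands = 11 gaps * 4 kHz = 44 kHz
Total = 96 + 44 = 140 kHz

140


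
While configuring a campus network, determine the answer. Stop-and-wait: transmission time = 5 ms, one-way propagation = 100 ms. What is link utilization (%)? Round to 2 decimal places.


Given: Ttrans = 5 ms, Tprop = 100 ms
RTT = 2 * Tprop = 2 * 100 = 200 ms
U = Ttrans / (Ttrans + RTT)
U = 5 / (5 + 200)
U = 5 / 205 = 0.02439
U% = 2.44%

2.44


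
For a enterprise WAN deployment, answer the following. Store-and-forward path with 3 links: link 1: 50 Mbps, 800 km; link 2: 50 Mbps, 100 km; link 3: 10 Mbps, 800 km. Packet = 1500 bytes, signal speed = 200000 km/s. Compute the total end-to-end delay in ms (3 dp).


Packet = 1500 bytes = 12000 bits. Store-and-forward: sum (t_trans + t_prop) per link.
Link 1: t_trans = 12000/(50*10^6) s = 0.2400 ms; t_prop = 800/200000 s = 4.0000 ms; subtotal = 4.2400 ms
Link 2: t_trans = 12000/(50*10^6) s = 0.2400 ms; t_prop = 100/200000 s = 0.5000 ms; subtotal = 0.7400 ms
Link 3: t_trans = 12000/(10*10^6) s = 1.2000 ms; t_prop = 800/200000 s = 4.0000 ms; subtotal = 5.2000 ms
End-to-end = 4.2400 + 0.7400 + 5.2000 = 10.1800 ms -> 10.180 ms (3 dp)

10.180


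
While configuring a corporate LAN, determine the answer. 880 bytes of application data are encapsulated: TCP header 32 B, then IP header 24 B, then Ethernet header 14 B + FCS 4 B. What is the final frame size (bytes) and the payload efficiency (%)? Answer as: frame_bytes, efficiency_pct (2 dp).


TCP segment = 880 + 32 = 912 B
IP packet = 912 + 24 = 936 B
Ethernet frame = 936 + 14 + 4 = 954 B
Efficiency = app / frame = 880 / 954 = 0.922432 = 92.2432% -> 92.24% (2 dp)

954, 92.24


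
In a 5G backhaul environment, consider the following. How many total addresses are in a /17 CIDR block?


Given: CIDR prefix /17
Host bits = 32 - 17 = 15
Total addresses = 2^15 = 32768

32768


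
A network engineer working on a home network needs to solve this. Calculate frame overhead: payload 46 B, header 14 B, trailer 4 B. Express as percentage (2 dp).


Given: payload = 46 B, header = 14 B, trailer = 4 B
Overhead bytes = header + trailer = 14 + 4 = 18
Total frame = payload + overhead = 46 + 18 = 64
Overhead % = 18 / 64 * 100 = 28.1250% -> 28.13% (2 dp)

28.13


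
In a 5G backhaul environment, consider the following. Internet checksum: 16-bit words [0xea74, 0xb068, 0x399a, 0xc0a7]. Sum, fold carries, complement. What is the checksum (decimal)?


Given words: [0xea74, 0xb068, 0x399a, 0xc0a7]
Step 1: Sum all words
Raw sum = 60020 + 45160 + 14746 + 49319 = 169245
Step 2: Fold carry: (38173 + 2) = 38175
One's complement = ~38175 & 0xFFFF = 27360

27360


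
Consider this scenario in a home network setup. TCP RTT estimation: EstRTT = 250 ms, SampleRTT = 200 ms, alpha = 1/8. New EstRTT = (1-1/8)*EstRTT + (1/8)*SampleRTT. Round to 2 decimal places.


Given: EstRTT = 250 ms, SampleRTT = 200 ms, alpha = 1/8
New EstRTT = (1 - alpha) * EstRTT + alpha * SampleRTT
(7/8) * 250 = 218.75
(1/8) * 200 = 25
New EstRTT = 218.75 + 25 = 243.75 ms -> 243.75 ms (2 dp)

243.75


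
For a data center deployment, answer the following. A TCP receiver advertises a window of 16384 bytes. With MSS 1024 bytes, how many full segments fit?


Given: RWND = 16384 bytes, MSS = 1024 bytes
Full segments = floor(RWND / MSS)
Full segments = floor(16384 / 1024)
Full segments = floor(16.0) = 16

16


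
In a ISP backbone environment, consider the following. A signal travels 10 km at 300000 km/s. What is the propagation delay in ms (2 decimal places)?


Given: distance = 10 km, speed = 300000 km/s
Delay = distance / speed = 10 / 300000 seconds
Delay in ms = 10 * 1000 / 300000
Delay = 0.0333 ms
Rounded to 2 dp = 0.03 ms

0.03


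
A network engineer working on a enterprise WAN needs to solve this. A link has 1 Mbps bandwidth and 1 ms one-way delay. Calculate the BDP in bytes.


Given: bandwidth = 1 Mbps, delay = 1 ms
BDP in bits = 1 * 10^6 * 1 / 1000
BDP in bits = 1000
BDP in bytes = 1000 / 8 = 125

125


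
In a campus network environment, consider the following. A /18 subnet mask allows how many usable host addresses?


Given: subnet mask /18
Host bits = 32 - 18 = 14
Total addresses = 2^14 = 16384
Usable hosts = 16384 - 2 (network + broadcast) = 16382

16382


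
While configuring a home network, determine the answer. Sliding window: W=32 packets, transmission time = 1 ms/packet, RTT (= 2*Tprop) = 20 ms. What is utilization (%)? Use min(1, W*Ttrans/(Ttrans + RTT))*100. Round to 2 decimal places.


Given: W = 32, Ttrans = 1 ms, RTT = 20 ms (= 2 * Tprop, Tprop = 10 ms)
Cycle time = Ttrans + RTT = 1 + 20 = 21 ms (first packet sent until its ACK returns)
W * Ttrans = 32 * 1 = 32 ms of sending per cycle
W * Ttrans / (Ttrans + RTT) = 32 / 21 = 1.523810
U = min(1, 1.523810) = 1.000000
U% = 100.00%

100.00


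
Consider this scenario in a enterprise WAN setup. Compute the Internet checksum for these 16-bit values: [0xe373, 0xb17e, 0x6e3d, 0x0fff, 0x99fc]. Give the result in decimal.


Given words: [0xe373, 0xb17e, 0x6e3d, 0x0fff, 0x99fc]
Step 1: Sum all words
Raw sum = 58227 + 45438 + 28221 + 4095 + 39420 = 175401
Step 2: Fold carry: (44329 + 2) = 44331
One's complement = ~44331 & 0xFFFF = 21204

21204


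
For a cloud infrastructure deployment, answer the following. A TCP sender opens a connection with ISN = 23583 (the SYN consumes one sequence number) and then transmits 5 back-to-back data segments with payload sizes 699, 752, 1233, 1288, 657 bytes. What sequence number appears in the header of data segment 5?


The SYN occupies sequence number ISN = 23583, so the first data byte is ISN + 1 = 23584.
SEQ of data segment i = (ISN + 1) + sum of payload sizes of segments 1..i-1.
Segment 1: SEQ = 23584, payload = 699 bytes
Segment 2: SEQ = 24283, payload = 752 bytes
Segment 3: SEQ = 25035, payload = 1233 bytes
Segment 4: SEQ = 26268, payload = 1288 bytes
Segment 5: SEQ = 27556, payload = 657 bytes
SEQ of segment 5 = 23584 + 699 + 752 + 1233 + 1288 = 27556

27556


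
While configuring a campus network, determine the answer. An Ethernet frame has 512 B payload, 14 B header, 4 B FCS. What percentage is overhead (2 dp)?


Given: payload = 512 B, header = 14 B, trailer = 4 B
Overhead bytes = header + trailer = 14 + 4 = 18
Total frame = payload + overhead = 512 + 18 = 530
Overhead % = 18 / 530 * 100 = 3.3962% -> 3.40% (2 dp)

3.40


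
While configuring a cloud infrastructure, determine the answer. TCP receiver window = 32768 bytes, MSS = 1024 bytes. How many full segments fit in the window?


Given: RWND = 32768 bytes, MSS = 1024 bytes
Full segments = floor(RWND / MSS)
Full segments = floor(32768 / 1024)
Full segments = floor(32.0) = 32

32


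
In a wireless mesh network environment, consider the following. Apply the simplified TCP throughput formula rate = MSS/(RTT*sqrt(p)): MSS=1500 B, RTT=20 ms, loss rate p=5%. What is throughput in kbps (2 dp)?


Given: MSS = 1500 bytes, RTT = 20 ms, loss = 5%
RTT in seconds = 20 / 1000 = 0.02
Loss rate = 5% = 0.05
sqrt(loss) = sqrt(0.05) = 0.223606797750
Throughput (bytes/s) = 1500 / (0.02 * 0.223606797750) = 335410.1966
Throughput (kbps) = 335410.1966 * 8 / 1000 = 2683.281573 -> 2683.28 kbps (2 dp)

2683.28


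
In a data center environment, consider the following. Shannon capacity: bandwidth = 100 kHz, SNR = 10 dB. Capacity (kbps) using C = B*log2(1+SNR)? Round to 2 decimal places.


Given: B = 100 kHz, SNR = 10 dB
SNR linear = 10^(10/10) = 10
1 + SNR = 11
log2(11) = 3.4594316186
C = 100 * 1000 * 3.4594316186 = 345943.1619 bps
C = 345.943162 kbps -> 345.94 kbps (2 dp)

345.94


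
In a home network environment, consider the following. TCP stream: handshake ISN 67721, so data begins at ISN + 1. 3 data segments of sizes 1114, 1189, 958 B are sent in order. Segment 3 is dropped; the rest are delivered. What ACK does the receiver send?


SYN uses sequence number 67721; first data byte = ISN + 1 = 67722.
Segment 1: SEQ = 67722, len = 1114 B, covers [67722, 68835]
Segment 2: SEQ = 68836, len = 1189 B, covers [68836, 70024]
Segment 3: SEQ = 70025, len = 958 B, covers [70025, 70982] [LOST]
In-order data received: bytes [67722, 70024] (segments 1..2).
Segment 3 missing -> gap begins at byte 70025.
Cumulative ACK = next expected in-order byte = 67722 + 1114 + 1189 = 70025

70025


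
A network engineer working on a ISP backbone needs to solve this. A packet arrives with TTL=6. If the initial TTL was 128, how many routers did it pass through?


Given: initial TTL = 128, received TTL = 6
Hops = initial TTL - received TTL
Hops = 128 - 6 = 122

122


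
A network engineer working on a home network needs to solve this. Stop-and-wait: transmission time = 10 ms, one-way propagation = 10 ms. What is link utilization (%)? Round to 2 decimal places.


Given: Ttrans = 10 ms, Tprop = 10 ms
RTT = 2 * Tprop = 2 * 10 = 20 ms
U = Ttrans / (Ttrans + RTT)
U = 10 / (10 + 20)
U = 10 / 30 = 0.333333
U% = 33.33%

33.33


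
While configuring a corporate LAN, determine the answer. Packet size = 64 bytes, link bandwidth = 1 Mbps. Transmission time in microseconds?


Given: packet = 64 bytes, bandwidth = 1 Mbps
Packet in bits = 64 * 8 = 512 bits
Bandwidth = 1 * 10^6 = 1000000 bps
Time = 512 / 1000000 seconds
Time in us = 512 * 10^6 / 1000000 = 512

512


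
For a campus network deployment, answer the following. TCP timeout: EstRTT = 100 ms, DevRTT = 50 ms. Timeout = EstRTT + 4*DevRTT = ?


Given: EstRTT = 100 ms, DevRTT = 50 ms
Timeout = EstRTT + 4 * DevRTT
4 * DevRTT = 4 * 50 = 200
Timeout = 100 + 200 = 300 ms

300


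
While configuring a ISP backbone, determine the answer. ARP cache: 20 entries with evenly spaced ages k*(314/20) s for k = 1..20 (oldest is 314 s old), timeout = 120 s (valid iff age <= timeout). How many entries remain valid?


Ages are k * 314/20 s for k = 1..20 (spacing = 15.7000 s).
Entry k is valid iff k * 314/20 <= 120 iff k <= 20 * 120 / 314 = 7.6433
n_valid = floor(7.6433) = 7
(n_stale = 20 - 7 = 13)

7


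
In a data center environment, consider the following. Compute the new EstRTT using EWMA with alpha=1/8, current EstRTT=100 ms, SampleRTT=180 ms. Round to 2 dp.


Given: EstRTT = 100 ms, SampleRTT = 180 ms, alpha = 1/8
New EstRTT = (1 - alpha) * EstRTT + alpha * SampleRTT
(7/8) * 100 = 87.5
(1/8) * 180 = 22.5
New EstRTT = 87.5 + 22.5 = 110 ms -> 110.00 ms (2 dp)

110.00


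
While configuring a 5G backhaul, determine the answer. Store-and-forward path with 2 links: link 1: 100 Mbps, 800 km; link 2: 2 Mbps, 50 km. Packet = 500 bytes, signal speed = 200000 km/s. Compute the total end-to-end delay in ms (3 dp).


Packet = 500 bytes = 4000 bits. Store-and-forward: sum (t_trans + t_prop) per link.
Link 1: t_trans = 4000/(100*10^6) s = 0.0400 ms; t_prop = 800/200000 s = 4.0000 ms; subtotal = 4.0400 ms
Link 2: t_trans = 4000/(2*10^6) s = 2.0000 ms; t_prop = 50/200000 s = 0.2500 ms; subtotal = 2.2500 ms
End-to-end = 4.0400 + 2.2500 = 6.2900 ms -> 6.290 ms (3 dp)

6.290


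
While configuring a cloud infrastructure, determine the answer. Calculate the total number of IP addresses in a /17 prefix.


Given: CIDR prefix /17
Host bits = 32 - 17 = 15
Total addresses = 2^15 = 32768

32768


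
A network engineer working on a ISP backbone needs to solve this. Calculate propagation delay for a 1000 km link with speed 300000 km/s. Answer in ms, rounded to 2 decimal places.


Given: distance = 1000 km, speed = 300000 km/s
Delay = distance / speed = 1000 / 300000 seconds
Delay in ms = 1000 * 1000 / 300000
Delay = 3.3333 ms
Rounded to 2 dp = 3.33 ms

3.33


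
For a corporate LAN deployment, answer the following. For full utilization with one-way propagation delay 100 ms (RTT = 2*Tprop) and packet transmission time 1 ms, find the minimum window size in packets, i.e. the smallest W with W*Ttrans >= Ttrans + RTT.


Given: Ttrans = 1 ms, RTT = 200 ms (= 2 * Tprop, Tprop = 100 ms)
Time until first ACK returns = Ttrans + RTT = 1 + 200 = 201 ms
Need W * Ttrans >= Ttrans + RTT  ->  W >= (Ttrans + RTT) / Ttrans
(Ttrans + RTT) / Ttrans = 201 / 1 = 201
W_min = ceil(201) = 201

201


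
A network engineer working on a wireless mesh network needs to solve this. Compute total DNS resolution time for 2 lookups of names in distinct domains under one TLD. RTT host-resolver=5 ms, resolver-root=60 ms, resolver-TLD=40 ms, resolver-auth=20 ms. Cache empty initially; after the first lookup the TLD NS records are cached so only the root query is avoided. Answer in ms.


Lookup 1 (cold cache): local + root + TLD + auth = 5 + 60 + 40 + 20 = 125 ms
Lookups 2..2 (TLD NS cached -> skip root; new domain -> still ask TLD and auth): local + TLD + auth = 5 + 40 + 20 = 65 ms each
Remaining 1 lookups: 1 * 65 = 65 ms
Total = 125 + 65 = 190 ms

190


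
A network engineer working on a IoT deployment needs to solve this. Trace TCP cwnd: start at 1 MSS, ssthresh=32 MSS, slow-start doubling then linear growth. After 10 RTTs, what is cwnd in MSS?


RTT 0: cwnd = 1 MSS (initial)
RTT 1: cwnd = 2 MSS (slow start, doubled)
RTT 2: cwnd = 4 MSS (slow start, doubled)
RTT 3: cwnd = 8 MSS (slow start, doubled)
RTT 4: cwnd = 16 MSS (slow start, doubled)
RTT 5: cwnd = 32 MSS (slow start, doubled)
RTT 6: cwnd = 33 MSS (congestion avoidance, +1)
RTT 7: cwnd = 34 MSS (congestion avoidance, +1)
RTT 8: cwnd = 35 MSS (congestion avoidance, +1)
RTT 9: cwnd = 36 MSS (congestion avoidance, +1)
RTT 10: cwnd = 37 MSS (congestion avoidance, +1)

37


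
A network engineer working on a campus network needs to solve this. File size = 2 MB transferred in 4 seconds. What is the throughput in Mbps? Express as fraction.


Given: file = 2 MB, time = 4 s
File in Mb = 2 * 8 = 16 Mb
Throughput = 16 / 4 Mbps
Throughput = 4 Mbps

4


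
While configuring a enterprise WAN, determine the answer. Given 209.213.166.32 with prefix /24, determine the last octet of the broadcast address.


Given: IP = 209.213.166.32, prefix = /24
Host bits = 32 - 24 = 8
Network last octet = 32 AND mask = 0
Host part size = 2^8 - 1 = 255
Broadcast last octet = 0 OR 255 = 255

255


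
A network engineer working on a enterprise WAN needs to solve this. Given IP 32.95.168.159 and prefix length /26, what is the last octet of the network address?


Given: IP = 32.95.168.159, prefix = /26
Subnet mask = 255.255.255.192
Last octet of IP: 159
Last octet of mask: 192
Network last octet = 159 AND 192 = 128

128


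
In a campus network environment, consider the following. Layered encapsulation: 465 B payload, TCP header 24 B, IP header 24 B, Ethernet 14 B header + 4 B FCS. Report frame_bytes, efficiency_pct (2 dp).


TCP segment = 465 + 24 = 489 B
IP packet = 489 + 24 = 513 B
Ethernet frame = 513 + 14 + 4 = 531 B
Efficiency = app / frame = 465 / 531 = 0.875706 = 87.5706% -> 87.57% (2 dp)

531, 87.57


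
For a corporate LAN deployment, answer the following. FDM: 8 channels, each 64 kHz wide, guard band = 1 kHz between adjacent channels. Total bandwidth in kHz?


Given: 8 channels, 64 kHz each, guard = 1 kHz
Channel bandwidth = 8 * 64 = 512 kHz
Guard bands = 7 gaps * 1 kHz = 7 kHz
Total = 512 + 7 = 519 kHz

519


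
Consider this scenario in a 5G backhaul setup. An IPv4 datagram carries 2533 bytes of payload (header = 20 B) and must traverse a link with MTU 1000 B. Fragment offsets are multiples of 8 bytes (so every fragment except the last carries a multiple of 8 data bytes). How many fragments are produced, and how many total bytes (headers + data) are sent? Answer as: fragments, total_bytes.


Max data per non-final fragment = floor((MTU - header)/8)*8 = floor((1000 - 20)/8)*8 = floor(980/8)*8 = 976 B
Final fragment needs no 8-byte alignment: it can carry up to MTU - header = 980 B
Non-final fragments needed = ceil((payload - 980) / 976) = ceil(1553/976) = ceil(1.5912) = 2
Number of fragments = 2 + 1 = 3
Fragment sizes (data): 2 * 976 B + 581 B (last, 581 <= 980 OK)
Total bytes sent = payload + n_frags * header = 2533 + 3*20 = 2533 + 60 = 2593 B

3, 2593


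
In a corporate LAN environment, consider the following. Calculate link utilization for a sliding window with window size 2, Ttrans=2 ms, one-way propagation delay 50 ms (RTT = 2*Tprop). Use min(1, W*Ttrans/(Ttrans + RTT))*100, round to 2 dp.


Given: W = 2, Ttrans = 2 ms, RTT = 100 ms (= 2 * Tprop, Tprop = 50 ms)
Cycle time = Ttrans + RTT = 2 + 100 = 102 ms (first packet sent until its ACK returns)
W * Ttrans = 2 * 2 = 4 ms of sending per cycle
W * Ttrans / (Ttrans + RTT) = 4 / 102 = 0.039216
U = min(1, 0.039216) = 0.039216
U% = 3.92%

3.92


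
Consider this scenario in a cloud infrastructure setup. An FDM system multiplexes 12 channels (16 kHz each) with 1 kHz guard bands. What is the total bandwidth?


Given: 12 channels, 16 kHz each, guard = 1 kHz
Channel bandwidth = 12 * 16 = 192 kHz
Guard bands = 11 gaps * 1 kHz = 11 kHz
Total = 192 + 11 = 203 kHz

203


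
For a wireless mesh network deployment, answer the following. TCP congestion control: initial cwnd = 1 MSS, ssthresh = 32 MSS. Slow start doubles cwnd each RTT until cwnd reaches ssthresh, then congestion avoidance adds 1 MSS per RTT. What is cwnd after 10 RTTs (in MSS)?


RTT 0: cwnd = 1 MSS (initial)
RTT 1: cwnd = 2 MSS (slow start, doubled)
RTT 2: cwnd = 4 MSS (slow start, doubled)
RTT 3: cwnd = 8 MSS (slow start, doubled)
RTT 4: cwnd = 16 MSS (slow start, doubled)
RTT 5: cwnd = 32 MSS (slow start, doubled)
RTT 6: cwnd = 33 MSS (congestion avoidance, +1)
RTT 7: cwnd = 34 MSS (congestion avoidance, +1)
RTT 8: cwnd = 35 MSS (congestion avoidance, +1)
RTT 9: cwnd = 36 MSS (congestion avoidance, +1)
RTT 10: cwnd = 37 MSS (congestion avoidance, +1)

37


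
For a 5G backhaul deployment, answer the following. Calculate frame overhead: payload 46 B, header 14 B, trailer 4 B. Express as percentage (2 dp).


Given: payload = 46 B, header = 14 B, trailer = 4 B
Overhead bytes = header + trailer = 14 + 4 = 18
Total frame = payload + overhead = 46 + 18 = 64
Overhead % = 18 / 64 * 100 = 28.1250% -> 28.13% (2 dp)

28.13


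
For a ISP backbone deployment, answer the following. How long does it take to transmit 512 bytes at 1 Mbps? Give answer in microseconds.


Given: packet = 512 bytes, bandwidth = 1 Mbps
Packet in bits = 512 * 8 = 4096 bits
Bandwidth = 1 * 10^6 = 1000000 bps
Time = 4096 / 1000000 seconds
Time in us = 4096 * 10^6 / 1000000 = 4096

4096


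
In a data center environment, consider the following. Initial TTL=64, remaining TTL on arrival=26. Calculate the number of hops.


Given: initial TTL = 64, received TTL = 26
Hops = initial TTL - received TTL
Hops = 64 - 26 = 38

38


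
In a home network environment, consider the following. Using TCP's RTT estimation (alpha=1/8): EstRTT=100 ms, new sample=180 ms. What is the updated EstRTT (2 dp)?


Given: EstRTT = 100 ms, SampleRTT = 180 ms, alpha = 1/8
New EstRTT = (1 - alpha) * EstRTT + alpha * SampleRTT
(7/8) * 100 = 87.5
(1/8) * 180 = 22.5
New EstRTT = 87.5 + 22.5 = 110 ms -> 110.00 ms (2 dp)

110.00


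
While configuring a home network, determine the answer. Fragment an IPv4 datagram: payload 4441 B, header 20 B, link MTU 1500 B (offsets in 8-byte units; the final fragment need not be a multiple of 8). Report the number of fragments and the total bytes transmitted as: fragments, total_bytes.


Max data per non-final fragment = floor((MTU - header)/8)*8 = floor((1500 - 20)/8)*8 = floor(1480/8)*8 = 1480 B
Final fragment needs no 8-byte alignment: it can carry up to MTU - header = 1480 B
Non-final fragments needed = ceil((payload - 1480) / 1480) = ceil(2961/1480) = ceil(2.0007) = 3
Number of fragments = 3 + 1 = 4
Fragment sizes (data): 3 * 1480 B + 1 B (last, 1 <= 1480 OK)
Total bytes sent = payload + n_frags * header = 4441 + 4*20 = 4441 + 80 = 4521 B

4, 4521


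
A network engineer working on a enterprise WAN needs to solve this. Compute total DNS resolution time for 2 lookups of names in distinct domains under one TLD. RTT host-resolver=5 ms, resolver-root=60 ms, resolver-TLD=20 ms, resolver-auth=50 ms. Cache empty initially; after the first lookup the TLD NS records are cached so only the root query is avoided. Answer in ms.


Lookup 1 (cold cache): local + root + TLD + auth = 5 + 60 + 20 + 50 = 135 ms
Lookups 2..2 (TLD NS cached -> skip root; new domain -> still ask TLD and auth): local + TLD + auth = 5 + 20 + 50 = 75 ms each
Remaining 1 lookups: 1 * 75 = 75 ms
Total = 135 + 75 = 210 ms

210


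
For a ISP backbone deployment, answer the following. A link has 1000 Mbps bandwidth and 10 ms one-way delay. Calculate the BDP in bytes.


Given: bandwidth = 1000 Mbps, delay = 10 ms
BDP in bits = 1000 * 10^6 * 10 / 1000
BDP in bits = 10000000
BDP in bytes = 10000000 / 8 = 1250000

1250000


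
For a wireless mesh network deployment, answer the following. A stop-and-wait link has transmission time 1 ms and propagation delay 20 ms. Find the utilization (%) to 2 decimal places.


Given: Ttrans = 1 ms, Tprop = 20 ms
RTT = 2 * Tprop = 2 * 20 = 40 ms
U = Ttrans / (Ttrans + RTT)
U = 1 / (1 + 40)
U = 1 / 41 = 0.02439
U% = 2.44%

2.44


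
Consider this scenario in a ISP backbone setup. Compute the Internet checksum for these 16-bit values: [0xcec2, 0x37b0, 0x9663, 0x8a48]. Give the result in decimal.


Given words: [0xcec2, 0x37b0, 0x9663, 0x8a48]
Step 1: Sum all words
Raw sum = 52930 + 14256 + 38499 + 35400 = 141085
Step 2: Fold carry: (10013 + 2) = 10015
One's complement = ~10015 & 0xFFFF = 55520

55520


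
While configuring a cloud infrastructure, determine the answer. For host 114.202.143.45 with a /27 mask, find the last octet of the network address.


Given: IP = 114.202.143.45, prefix = /27
Subnet mask = 255.255.255.224
Last octet of IP: 45
Last octet of mask: 224
Network last octet = 45 AND 224 = 32

32


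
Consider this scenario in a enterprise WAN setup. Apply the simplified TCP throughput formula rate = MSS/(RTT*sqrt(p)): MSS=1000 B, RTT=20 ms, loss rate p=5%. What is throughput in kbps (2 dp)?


Given: MSS = 1000 bytes, RTT = 20 ms, loss = 5%
RTT in seconds = 20 / 1000 = 0.02
Loss rate = 5% = 0.05
sqrt(loss) = sqrt(0.05) = 0.223606797750
Throughput (bytes/s) = 1000 / (0.02 * 0.223606797750) = 223606.7977
Throughput (kbps) = 223606.7977 * 8 / 1000 = 1788.854382 -> 1788.85 kbps (2 dp)

1788.85


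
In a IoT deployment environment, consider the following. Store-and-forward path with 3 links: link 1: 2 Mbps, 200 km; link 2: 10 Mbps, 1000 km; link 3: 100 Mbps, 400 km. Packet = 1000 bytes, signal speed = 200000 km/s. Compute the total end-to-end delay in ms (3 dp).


Packet = 1000 bytes = 8000 bits. Store-and-forward: sum (t_trans + t_prop) per link.
Link 1: t_trans = 8000/(2*10^6) s = 4.0000 ms; t_prop = 200/200000 s = 1.0000 ms; subtotal = 5.0000 ms
Link 2: t_trans = 8000/(10*10^6) s = 0.8000 ms; t_prop = 1000/200000 s = 5.0000 ms; subtotal = 5.8000 ms
Link 3: t_trans = 8000/(100*10^6) s = 0.0800 ms; t_prop = 400/200000 s = 2.0000 ms; subtotal = 2.0800 ms
End-to-end = 5.0000 + 5.8000 + 2.0800 = 12.8800 ms -> 12.880 ms (3 dp)

12.880


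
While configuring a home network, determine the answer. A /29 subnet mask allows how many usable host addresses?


Given: subnet mask /29
Host bits = 32 - 29 = 3
Total addresses = 2^3 = 8
Usable hosts = 8 - 2 (network + broadcast) = 6

6


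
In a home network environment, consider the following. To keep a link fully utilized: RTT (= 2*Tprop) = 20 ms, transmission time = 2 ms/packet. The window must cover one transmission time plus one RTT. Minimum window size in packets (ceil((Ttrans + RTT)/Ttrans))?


Given: Ttrans = 2 ms, RTT = 20 ms (= 2 * Tprop, Tprop = 10 ms)
Time until first ACK returns = Ttrans + RTT = 2 + 20 = 22 ms
Need W * Ttrans >= Ttrans + RTT  ->  W >= (Ttrans + RTT) / Ttrans
(Ttrans + RTT) / Ttrans = 22 / 2 = 11
W_min = ceil(11) = 11

11


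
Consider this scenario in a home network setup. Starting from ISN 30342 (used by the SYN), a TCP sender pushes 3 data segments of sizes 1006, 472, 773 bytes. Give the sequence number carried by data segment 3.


The SYN occupies sequence number ISN = 30342, so the first data byte is ISN + 1 = 30343.
SEQ of data segment i = (ISN + 1) + sum of payload sizes of segments 1..i-1.
Segment 1: SEQ = 30343, payload = 1006 bytes
Segment 2: SEQ = 31349, payload = 472 bytes
Segment 3: SEQ = 31821, payload = 773 bytes
SEQ of segment 3 = 30343 + 1006 + 472 = 31821

31821


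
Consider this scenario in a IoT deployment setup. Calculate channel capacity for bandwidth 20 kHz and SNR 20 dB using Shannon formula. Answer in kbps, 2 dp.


Given: B = 20 kHz, SNR = 20 dB
SNR linear = 10^(20/10) = 100
1 + SNR = 101
log2(101) = 6.6582114828
C = 20 * 1000 * 6.6582114828 = 133164.2297 bps
C = 133.164230 kbps -> 133.16 kbps (2 dp)

133.16


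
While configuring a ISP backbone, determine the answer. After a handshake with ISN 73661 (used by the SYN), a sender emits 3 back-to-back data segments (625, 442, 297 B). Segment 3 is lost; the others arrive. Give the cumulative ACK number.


SYN uses sequence number 73661; first data byte = ISN + 1 = 73662.
Segment 1: SEQ = 73662, len = 625 B, covers [73662, 74286]
Segment 2: SEQ = 74287, len = 442 B, covers [74287, 74728]
Segment 3: SEQ = 74729, len = 297 B, covers [74729, 75025] [LOST]
In-order data received: bytes [73662, 74728] (segments 1..2).
Segment 3 missing -> gap begins at byte 74729.
Cumulative ACK = next expected in-order byte = 73662 + 625 + 442 = 74729

74729


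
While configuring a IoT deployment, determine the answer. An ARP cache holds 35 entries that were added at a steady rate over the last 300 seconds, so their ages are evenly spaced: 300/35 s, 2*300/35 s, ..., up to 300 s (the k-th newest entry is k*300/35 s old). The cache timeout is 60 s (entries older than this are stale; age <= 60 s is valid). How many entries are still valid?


Ages are k * 300/35 s for k = 1..35 (spacing = 8.5714 s).
Entry k is valid iff k * 300/35 <= 60 iff k <= 35 * 60 / 300 = 7.0000
n_valid = floor(7.0000) = 7
(n_stale = 35 - 7 = 28)

7


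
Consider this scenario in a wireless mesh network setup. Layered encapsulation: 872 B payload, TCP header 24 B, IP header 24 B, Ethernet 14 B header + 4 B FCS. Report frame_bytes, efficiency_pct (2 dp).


TCP segment = 872 + 24 = 896 B
IP packet = 896 + 24 = 920 B
Ethernet frame = 920 + 14 + 4 = 938 B
Efficiency = app / frame = 872 / 938 = 0.929638 = 92.9638% -> 92.96% (2 dp)

938, 92.96


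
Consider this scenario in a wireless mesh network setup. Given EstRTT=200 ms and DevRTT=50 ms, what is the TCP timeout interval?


Given: EstRTT = 200 ms, DevRTT = 50 ms
Timeout = EstRTT + 4 * DevRTT
4 * DevRTT = 4 * 50 = 200
Timeout = 200 + 200 = 400 ms

400


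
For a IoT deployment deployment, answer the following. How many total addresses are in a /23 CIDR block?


Given: CIDR prefix /23
Host bits = 32 - 23 = 9
Total addresses = 2^9 = 512

512


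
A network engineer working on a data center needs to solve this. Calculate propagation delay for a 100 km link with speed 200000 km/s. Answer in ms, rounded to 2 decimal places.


Given: distance = 100 km, speed = 200000 km/s
Delay = distance / speed = 100 / 200000 seconds
Delay in ms = 100 * 1000 / 200000
Delay = 0.5000 ms
Rounded to 2 dp = 0.50 ms

0.50


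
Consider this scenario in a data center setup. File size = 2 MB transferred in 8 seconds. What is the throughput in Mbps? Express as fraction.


Given: file = 2 MB, time = 8 s
File in Mb = 2 * 8 = 16 Mb
Throughput = 16 / 8 Mbps
Throughput = 2 Mbps

2


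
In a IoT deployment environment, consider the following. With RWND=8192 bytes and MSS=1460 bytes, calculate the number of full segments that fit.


Given: RWND = 8192 bytes, MSS = 1460 bytes
Full segments = floor(RWND / MSS)
Full segments = floor(8192 / 1460)
Full segments = floor(5.611) = 5

5


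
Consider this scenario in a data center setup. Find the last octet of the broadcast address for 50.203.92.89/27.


Given: IP = 50.203.92.89, prefix = /27
Host bits = 32 - 27 = 5
Network last octet = 89 AND mask = 64
Host part size = 2^5 - 1 = 31
Broadcast last octet = 64 OR 31 = 95

95


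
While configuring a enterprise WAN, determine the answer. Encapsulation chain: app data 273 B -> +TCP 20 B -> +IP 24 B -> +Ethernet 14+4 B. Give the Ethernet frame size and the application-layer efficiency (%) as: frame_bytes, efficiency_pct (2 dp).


TCP segment = 273 + 20 = 293 B
IP packet = 293 + 24 = 317 B
Ethernet frame = 317 + 14 + 4 = 335 B
Efficiency = app / frame = 273 / 335 = 0.814925 = 81.4925% -> 81.49% (2 dp)

335, 81.49


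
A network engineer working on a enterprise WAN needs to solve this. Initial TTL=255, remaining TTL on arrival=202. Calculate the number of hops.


Given: initial TTL = 255, received TTL = 202
Hops = initial TTL - received TTL
Hops = 255 - 202 = 53

53


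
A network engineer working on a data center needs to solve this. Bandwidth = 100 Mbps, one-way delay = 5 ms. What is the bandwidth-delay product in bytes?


Given: bandwidth = 100 Mbps, delay = 5 ms
BDP in bits = 100 * 10^6 * 5 / 1000
BDP in bits = 500000
BDP in bytes = 500000 / 8 = 62500

62500


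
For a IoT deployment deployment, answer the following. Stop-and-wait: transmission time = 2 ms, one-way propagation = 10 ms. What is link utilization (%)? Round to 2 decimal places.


Given: Ttrans = 2 ms, Tprop = 10 ms
RTT = 2 * Tprop = 2 * 10 = 20 ms
U = Ttrans / (Ttrans + RTT)
U = 2 / (2 + 20)
U = 2 / 22 = 0.090909
U% = 9.09%

9.09


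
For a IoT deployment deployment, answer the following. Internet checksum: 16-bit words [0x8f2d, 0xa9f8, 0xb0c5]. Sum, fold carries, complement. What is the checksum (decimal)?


Given words: [0x8f2d, 0xa9f8, 0xb0c5]
Step 1: Sum all words
Raw sum = 36653 + 43512 + 45253 = 125418
Step 2: Fold carry: (59882 + 1) = 59883
One's complement = ~59883 & 0xFFFF = 5652

5652


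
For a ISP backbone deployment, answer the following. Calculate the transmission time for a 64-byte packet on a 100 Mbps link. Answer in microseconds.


Given: packet = 64 bytes, bandwidth = 100 Mbps
Packet in bits = 64 * 8 = 512 bits
Bandwidth = 100 * 10^6 = 100000000 bps
Time = 512 / 100000000 seconds
Time in us = 512 * 10^6 / 100000000 = 5.12

5.12


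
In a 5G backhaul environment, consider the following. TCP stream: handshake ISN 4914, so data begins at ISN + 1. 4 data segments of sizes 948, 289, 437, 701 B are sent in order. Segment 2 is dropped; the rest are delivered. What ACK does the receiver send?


SYN uses sequence number 4914; first data byte = ISN + 1 = 4915.
Segment 1: SEQ = 4915, len = 948 B, covers [4915, 5862]
Segment 2: SEQ = 5863, len = 289 B, covers [5863, 6151] [LOST]
Segment 3: SEQ = 6152, len = 437 B, covers [6152, 6588]
Segment 4: SEQ = 6589, len = 701 B, covers [6589, 7289]
In-order data received: bytes [4915, 5862] (segments 1..1).
Segment 2 missing -> gap begins at byte 5863; later segments buffered out of order.
Cumulative ACK = next expected in-order byte = 4915 + 948 = 5863

5863


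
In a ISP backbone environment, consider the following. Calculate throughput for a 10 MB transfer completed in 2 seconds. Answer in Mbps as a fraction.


Given: file = 10 MB, time = 2 s
File in Mb = 10 * 8 = 80 Mb
Throughput = 80 / 2 Mbps
Throughput = 40 Mbps

40


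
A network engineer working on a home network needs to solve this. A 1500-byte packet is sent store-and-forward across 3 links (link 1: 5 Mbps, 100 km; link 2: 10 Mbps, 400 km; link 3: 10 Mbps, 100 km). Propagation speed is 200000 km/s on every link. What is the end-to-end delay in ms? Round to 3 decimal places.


Packet = 1500 bytes = 12000 bits. Store-and-forward: sum (t_trans + t_prop) per link.
Link 1: t_trans = 12000/(5*10^6) s = 2.4000 ms; t_prop = 100/200000 s = 0.5000 ms; subtotal = 2.9000 ms
Link 2: t_trans = 12000/(10*10^6) s = 1.2000 ms; t_prop = 400/200000 s = 2.0000 ms; subtotal = 3.2000 ms
Link 3: t_trans = 12000/(10*10^6) s = 1.2000 ms; t_prop = 100/200000 s = 0.5000 ms; subtotal = 1.7000 ms
End-to-end = 2.9000 + 3.2000 + 1.7000 = 7.8000 ms -> 7.800 ms (3 dp)

7.800


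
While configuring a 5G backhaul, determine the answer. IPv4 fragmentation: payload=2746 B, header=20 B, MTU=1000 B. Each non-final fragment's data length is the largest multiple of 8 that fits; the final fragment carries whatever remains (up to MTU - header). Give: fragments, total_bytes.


Max data per non-final fragment = floor((MTU - header)/8)*8 = floor((1000 - 20)/8)*8 = floor(980/8)*8 = 976 B
Final fragment needs no 8-byte alignment: it can carry up to MTU - header = 980 B
Non-final fragments needed = ceil((payload - 980) / 976) = ceil(1766/976) = ceil(1.8094) = 2
Number of fragments = 2 + 1 = 3
Fragment sizes (data): 2 * 976 B + 794 B (last, 794 <= 980 OK)
Total bytes sent = payload + n_frags * header = 2746 + 3*20 = 2746 + 60 = 2806 B

3, 2806


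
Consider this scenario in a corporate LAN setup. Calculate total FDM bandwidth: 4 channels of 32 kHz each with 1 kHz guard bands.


Given: 4 channels, 32 kHz each, guard = 1 kHz
Channel bandwidth = 4 * 32 = 128 kHz
Guard bands = 3 gaps * 1 kHz = 3 kHz
Total = 128 + 3 = 131 kHz

131


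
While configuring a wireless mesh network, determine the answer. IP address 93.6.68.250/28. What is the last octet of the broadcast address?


Given: IP = 93.6.68.250, prefix = /28
Host bits = 32 - 28 = 4
Network last octet = 250 AND mask = 240
Host part size = 2^4 - 1 = 15
Broadcast last octet = 240 OR 15 = 255

255


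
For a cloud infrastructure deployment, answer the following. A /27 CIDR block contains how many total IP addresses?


Given: CIDR prefix /27
Host bits = 32 - 27 = 5
Total addresses = 2^5 = 32

32


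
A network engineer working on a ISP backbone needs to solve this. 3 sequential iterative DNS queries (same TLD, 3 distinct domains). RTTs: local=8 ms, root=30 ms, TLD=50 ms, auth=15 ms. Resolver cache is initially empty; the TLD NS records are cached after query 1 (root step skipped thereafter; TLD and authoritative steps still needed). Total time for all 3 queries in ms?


Lookup 1 (cold cache): local + root + TLD + auth = 8 + 30 + 50 + 15 = 103 ms
Lookups 2..3 (TLD NS cached -> skip root; new domain -> still ask TLD and auth): local + TLD + auth = 8 + 50 + 15 = 73 ms each
Remaining 2 lookups: 2 * 73 = 146 ms
Total = 103 + 146 = 249 ms

249
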